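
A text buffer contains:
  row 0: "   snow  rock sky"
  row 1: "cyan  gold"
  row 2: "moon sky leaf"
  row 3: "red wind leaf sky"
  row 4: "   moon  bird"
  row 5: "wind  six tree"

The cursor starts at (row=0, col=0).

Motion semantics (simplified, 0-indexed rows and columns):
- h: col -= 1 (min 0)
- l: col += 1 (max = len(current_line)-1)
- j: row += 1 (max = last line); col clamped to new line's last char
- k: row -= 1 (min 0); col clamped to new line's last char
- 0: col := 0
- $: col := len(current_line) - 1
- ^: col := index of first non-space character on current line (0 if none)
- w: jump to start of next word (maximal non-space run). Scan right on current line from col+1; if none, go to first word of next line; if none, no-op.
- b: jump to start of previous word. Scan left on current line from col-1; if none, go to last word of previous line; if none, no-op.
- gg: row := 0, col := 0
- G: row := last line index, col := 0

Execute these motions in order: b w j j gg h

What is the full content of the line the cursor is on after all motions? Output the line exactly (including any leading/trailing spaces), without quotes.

After 1 (b): row=0 col=0 char='_'
After 2 (w): row=0 col=3 char='s'
After 3 (j): row=1 col=3 char='n'
After 4 (j): row=2 col=3 char='n'
After 5 (gg): row=0 col=0 char='_'
After 6 (h): row=0 col=0 char='_'

Answer:    snow  rock sky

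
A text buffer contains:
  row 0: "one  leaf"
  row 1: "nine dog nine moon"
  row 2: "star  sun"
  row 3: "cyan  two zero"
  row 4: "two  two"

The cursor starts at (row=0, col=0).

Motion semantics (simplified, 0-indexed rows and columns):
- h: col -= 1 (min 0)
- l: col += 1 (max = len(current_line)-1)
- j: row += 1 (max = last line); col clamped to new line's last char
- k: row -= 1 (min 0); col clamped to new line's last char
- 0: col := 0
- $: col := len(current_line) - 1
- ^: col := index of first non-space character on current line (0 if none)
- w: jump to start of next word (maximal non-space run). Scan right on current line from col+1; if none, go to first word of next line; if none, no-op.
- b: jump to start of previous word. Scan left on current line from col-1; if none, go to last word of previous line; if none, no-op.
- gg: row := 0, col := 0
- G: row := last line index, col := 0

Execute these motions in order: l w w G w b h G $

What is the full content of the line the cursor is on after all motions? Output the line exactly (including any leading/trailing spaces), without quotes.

Answer: two  two

Derivation:
After 1 (l): row=0 col=1 char='n'
After 2 (w): row=0 col=5 char='l'
After 3 (w): row=1 col=0 char='n'
After 4 (G): row=4 col=0 char='t'
After 5 (w): row=4 col=5 char='t'
After 6 (b): row=4 col=0 char='t'
After 7 (h): row=4 col=0 char='t'
After 8 (G): row=4 col=0 char='t'
After 9 ($): row=4 col=7 char='o'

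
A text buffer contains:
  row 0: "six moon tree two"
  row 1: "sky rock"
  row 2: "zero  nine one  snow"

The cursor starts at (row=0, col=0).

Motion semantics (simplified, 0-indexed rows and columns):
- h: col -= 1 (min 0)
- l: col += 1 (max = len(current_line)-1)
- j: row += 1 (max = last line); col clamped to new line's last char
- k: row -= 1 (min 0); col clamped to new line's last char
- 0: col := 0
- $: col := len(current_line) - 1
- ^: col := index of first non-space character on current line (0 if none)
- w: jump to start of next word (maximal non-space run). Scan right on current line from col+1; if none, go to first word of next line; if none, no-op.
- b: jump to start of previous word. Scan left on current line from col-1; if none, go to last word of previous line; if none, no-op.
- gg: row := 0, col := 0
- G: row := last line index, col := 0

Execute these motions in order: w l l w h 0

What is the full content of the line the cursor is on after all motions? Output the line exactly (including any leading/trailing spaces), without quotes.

Answer: six moon tree two

Derivation:
After 1 (w): row=0 col=4 char='m'
After 2 (l): row=0 col=5 char='o'
After 3 (l): row=0 col=6 char='o'
After 4 (w): row=0 col=9 char='t'
After 5 (h): row=0 col=8 char='_'
After 6 (0): row=0 col=0 char='s'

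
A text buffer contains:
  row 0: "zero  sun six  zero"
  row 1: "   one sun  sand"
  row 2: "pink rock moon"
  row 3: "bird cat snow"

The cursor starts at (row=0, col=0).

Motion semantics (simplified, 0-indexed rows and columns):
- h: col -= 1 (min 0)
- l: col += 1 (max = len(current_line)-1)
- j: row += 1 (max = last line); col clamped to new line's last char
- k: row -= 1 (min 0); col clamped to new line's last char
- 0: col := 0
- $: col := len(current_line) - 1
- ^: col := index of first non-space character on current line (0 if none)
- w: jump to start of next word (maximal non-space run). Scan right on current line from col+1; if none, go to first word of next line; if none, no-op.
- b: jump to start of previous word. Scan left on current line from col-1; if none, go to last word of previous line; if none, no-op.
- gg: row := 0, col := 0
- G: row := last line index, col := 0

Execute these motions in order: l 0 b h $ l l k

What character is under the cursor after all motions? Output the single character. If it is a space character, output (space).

Answer: o

Derivation:
After 1 (l): row=0 col=1 char='e'
After 2 (0): row=0 col=0 char='z'
After 3 (b): row=0 col=0 char='z'
After 4 (h): row=0 col=0 char='z'
After 5 ($): row=0 col=18 char='o'
After 6 (l): row=0 col=18 char='o'
After 7 (l): row=0 col=18 char='o'
After 8 (k): row=0 col=18 char='o'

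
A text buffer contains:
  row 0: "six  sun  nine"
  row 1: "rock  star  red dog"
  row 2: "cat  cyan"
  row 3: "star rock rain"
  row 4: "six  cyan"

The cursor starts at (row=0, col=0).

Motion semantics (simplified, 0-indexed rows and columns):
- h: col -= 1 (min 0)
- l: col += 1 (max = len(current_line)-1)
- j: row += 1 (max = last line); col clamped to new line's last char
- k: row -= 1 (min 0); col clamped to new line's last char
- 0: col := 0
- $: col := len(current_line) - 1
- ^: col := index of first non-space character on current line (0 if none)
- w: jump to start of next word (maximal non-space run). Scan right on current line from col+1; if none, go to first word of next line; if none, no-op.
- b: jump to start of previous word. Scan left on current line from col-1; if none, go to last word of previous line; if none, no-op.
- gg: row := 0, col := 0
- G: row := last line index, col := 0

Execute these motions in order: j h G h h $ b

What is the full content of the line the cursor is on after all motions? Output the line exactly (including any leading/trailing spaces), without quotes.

After 1 (j): row=1 col=0 char='r'
After 2 (h): row=1 col=0 char='r'
After 3 (G): row=4 col=0 char='s'
After 4 (h): row=4 col=0 char='s'
After 5 (h): row=4 col=0 char='s'
After 6 ($): row=4 col=8 char='n'
After 7 (b): row=4 col=5 char='c'

Answer: six  cyan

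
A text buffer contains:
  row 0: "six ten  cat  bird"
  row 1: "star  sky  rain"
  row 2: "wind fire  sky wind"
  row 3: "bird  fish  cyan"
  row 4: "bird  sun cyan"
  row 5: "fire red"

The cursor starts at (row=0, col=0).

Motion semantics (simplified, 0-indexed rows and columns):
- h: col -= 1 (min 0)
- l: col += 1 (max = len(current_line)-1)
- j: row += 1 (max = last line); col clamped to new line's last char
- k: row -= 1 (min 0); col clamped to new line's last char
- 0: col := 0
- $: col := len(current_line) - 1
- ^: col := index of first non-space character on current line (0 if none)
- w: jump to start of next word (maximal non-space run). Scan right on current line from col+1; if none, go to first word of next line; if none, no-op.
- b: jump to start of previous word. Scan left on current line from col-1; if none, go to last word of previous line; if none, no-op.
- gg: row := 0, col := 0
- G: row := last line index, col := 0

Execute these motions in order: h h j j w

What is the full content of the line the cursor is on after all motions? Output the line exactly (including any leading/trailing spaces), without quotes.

Answer: wind fire  sky wind

Derivation:
After 1 (h): row=0 col=0 char='s'
After 2 (h): row=0 col=0 char='s'
After 3 (j): row=1 col=0 char='s'
After 4 (j): row=2 col=0 char='w'
After 5 (w): row=2 col=5 char='f'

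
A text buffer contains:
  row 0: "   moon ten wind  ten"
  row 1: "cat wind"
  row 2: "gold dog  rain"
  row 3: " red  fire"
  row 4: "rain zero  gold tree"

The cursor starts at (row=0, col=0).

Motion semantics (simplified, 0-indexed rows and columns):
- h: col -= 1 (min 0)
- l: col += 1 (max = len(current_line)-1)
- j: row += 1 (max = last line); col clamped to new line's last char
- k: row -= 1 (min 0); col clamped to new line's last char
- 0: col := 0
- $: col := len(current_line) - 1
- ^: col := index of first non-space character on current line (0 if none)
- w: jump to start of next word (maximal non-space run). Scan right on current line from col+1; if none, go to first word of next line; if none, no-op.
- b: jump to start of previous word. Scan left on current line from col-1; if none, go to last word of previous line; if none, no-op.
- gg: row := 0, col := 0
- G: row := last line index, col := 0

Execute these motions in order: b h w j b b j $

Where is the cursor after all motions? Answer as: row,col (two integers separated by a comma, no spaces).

After 1 (b): row=0 col=0 char='_'
After 2 (h): row=0 col=0 char='_'
After 3 (w): row=0 col=3 char='m'
After 4 (j): row=1 col=3 char='_'
After 5 (b): row=1 col=0 char='c'
After 6 (b): row=0 col=18 char='t'
After 7 (j): row=1 col=7 char='d'
After 8 ($): row=1 col=7 char='d'

Answer: 1,7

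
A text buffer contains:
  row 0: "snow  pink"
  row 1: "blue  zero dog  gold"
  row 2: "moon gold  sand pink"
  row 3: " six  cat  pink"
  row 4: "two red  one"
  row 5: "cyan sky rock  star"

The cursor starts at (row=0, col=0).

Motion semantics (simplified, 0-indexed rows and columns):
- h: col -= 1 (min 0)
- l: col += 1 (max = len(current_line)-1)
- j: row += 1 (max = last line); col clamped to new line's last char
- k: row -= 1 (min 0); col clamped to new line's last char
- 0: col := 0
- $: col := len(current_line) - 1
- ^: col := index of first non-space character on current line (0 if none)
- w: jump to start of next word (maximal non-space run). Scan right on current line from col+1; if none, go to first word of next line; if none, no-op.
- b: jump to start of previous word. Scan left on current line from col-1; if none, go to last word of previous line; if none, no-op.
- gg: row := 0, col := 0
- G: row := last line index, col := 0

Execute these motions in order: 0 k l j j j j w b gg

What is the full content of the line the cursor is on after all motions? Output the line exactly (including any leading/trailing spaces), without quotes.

After 1 (0): row=0 col=0 char='s'
After 2 (k): row=0 col=0 char='s'
After 3 (l): row=0 col=1 char='n'
After 4 (j): row=1 col=1 char='l'
After 5 (j): row=2 col=1 char='o'
After 6 (j): row=3 col=1 char='s'
After 7 (j): row=4 col=1 char='w'
After 8 (w): row=4 col=4 char='r'
After 9 (b): row=4 col=0 char='t'
After 10 (gg): row=0 col=0 char='s'

Answer: snow  pink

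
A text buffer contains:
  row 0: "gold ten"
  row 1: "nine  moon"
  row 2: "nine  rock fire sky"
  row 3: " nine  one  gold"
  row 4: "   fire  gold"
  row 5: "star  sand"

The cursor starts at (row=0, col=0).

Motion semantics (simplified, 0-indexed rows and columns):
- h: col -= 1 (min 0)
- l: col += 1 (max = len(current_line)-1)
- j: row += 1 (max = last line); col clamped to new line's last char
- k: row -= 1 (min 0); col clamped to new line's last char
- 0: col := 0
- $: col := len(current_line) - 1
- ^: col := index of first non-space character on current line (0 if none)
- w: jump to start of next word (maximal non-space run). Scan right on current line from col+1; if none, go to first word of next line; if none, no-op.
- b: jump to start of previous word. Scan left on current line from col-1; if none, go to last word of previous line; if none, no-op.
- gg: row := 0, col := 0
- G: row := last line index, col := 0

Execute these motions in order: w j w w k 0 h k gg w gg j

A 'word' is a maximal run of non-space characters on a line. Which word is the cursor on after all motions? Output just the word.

After 1 (w): row=0 col=5 char='t'
After 2 (j): row=1 col=5 char='_'
After 3 (w): row=1 col=6 char='m'
After 4 (w): row=2 col=0 char='n'
After 5 (k): row=1 col=0 char='n'
After 6 (0): row=1 col=0 char='n'
After 7 (h): row=1 col=0 char='n'
After 8 (k): row=0 col=0 char='g'
After 9 (gg): row=0 col=0 char='g'
After 10 (w): row=0 col=5 char='t'
After 11 (gg): row=0 col=0 char='g'
After 12 (j): row=1 col=0 char='n'

Answer: nine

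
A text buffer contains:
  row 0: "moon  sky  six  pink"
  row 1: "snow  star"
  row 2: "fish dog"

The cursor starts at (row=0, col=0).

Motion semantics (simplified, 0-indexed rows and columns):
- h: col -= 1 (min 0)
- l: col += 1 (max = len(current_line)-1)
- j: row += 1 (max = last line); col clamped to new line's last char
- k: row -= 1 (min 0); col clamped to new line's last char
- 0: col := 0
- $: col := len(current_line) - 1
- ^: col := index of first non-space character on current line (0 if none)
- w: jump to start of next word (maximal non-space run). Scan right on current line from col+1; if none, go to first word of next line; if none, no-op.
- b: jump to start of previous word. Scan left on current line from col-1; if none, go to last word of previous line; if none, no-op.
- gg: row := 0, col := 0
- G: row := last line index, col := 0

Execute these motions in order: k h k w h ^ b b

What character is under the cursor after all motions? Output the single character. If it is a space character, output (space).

After 1 (k): row=0 col=0 char='m'
After 2 (h): row=0 col=0 char='m'
After 3 (k): row=0 col=0 char='m'
After 4 (w): row=0 col=6 char='s'
After 5 (h): row=0 col=5 char='_'
After 6 (^): row=0 col=0 char='m'
After 7 (b): row=0 col=0 char='m'
After 8 (b): row=0 col=0 char='m'

Answer: m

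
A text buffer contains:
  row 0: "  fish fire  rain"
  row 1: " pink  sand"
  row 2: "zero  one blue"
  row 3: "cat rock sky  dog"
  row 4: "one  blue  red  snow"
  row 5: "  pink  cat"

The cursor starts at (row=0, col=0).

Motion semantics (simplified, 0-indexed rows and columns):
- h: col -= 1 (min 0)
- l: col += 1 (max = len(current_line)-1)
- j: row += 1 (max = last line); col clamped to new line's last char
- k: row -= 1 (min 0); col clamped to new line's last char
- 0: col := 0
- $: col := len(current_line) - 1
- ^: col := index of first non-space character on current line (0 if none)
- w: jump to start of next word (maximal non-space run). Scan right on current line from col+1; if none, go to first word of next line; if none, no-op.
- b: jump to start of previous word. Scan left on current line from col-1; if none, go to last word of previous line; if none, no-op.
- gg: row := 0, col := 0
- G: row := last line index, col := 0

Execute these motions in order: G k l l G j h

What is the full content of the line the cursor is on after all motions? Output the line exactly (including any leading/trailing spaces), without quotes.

Answer:   pink  cat

Derivation:
After 1 (G): row=5 col=0 char='_'
After 2 (k): row=4 col=0 char='o'
After 3 (l): row=4 col=1 char='n'
After 4 (l): row=4 col=2 char='e'
After 5 (G): row=5 col=0 char='_'
After 6 (j): row=5 col=0 char='_'
After 7 (h): row=5 col=0 char='_'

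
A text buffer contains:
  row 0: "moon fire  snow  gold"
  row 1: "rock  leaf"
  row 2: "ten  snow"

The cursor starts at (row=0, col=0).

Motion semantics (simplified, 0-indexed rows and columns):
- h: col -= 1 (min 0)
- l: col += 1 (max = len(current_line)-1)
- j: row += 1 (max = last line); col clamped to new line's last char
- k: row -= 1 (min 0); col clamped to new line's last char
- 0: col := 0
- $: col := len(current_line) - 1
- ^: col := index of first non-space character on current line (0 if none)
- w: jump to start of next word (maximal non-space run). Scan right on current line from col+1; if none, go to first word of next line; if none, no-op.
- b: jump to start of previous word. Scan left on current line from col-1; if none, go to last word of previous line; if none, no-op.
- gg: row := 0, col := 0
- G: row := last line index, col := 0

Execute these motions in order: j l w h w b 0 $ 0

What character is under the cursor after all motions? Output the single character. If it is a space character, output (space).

Answer: r

Derivation:
After 1 (j): row=1 col=0 char='r'
After 2 (l): row=1 col=1 char='o'
After 3 (w): row=1 col=6 char='l'
After 4 (h): row=1 col=5 char='_'
After 5 (w): row=1 col=6 char='l'
After 6 (b): row=1 col=0 char='r'
After 7 (0): row=1 col=0 char='r'
After 8 ($): row=1 col=9 char='f'
After 9 (0): row=1 col=0 char='r'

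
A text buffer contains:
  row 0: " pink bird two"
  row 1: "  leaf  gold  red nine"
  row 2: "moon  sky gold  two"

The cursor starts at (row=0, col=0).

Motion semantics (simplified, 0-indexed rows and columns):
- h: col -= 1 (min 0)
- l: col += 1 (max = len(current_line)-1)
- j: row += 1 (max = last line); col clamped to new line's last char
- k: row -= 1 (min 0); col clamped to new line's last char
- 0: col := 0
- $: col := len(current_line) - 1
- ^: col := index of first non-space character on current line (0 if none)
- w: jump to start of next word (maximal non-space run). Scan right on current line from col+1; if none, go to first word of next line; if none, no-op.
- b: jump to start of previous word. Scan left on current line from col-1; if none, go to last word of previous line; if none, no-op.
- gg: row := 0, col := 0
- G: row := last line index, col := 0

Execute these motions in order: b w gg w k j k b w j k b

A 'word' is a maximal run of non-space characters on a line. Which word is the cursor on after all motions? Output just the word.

After 1 (b): row=0 col=0 char='_'
After 2 (w): row=0 col=1 char='p'
After 3 (gg): row=0 col=0 char='_'
After 4 (w): row=0 col=1 char='p'
After 5 (k): row=0 col=1 char='p'
After 6 (j): row=1 col=1 char='_'
After 7 (k): row=0 col=1 char='p'
After 8 (b): row=0 col=1 char='p'
After 9 (w): row=0 col=6 char='b'
After 10 (j): row=1 col=6 char='_'
After 11 (k): row=0 col=6 char='b'
After 12 (b): row=0 col=1 char='p'

Answer: pink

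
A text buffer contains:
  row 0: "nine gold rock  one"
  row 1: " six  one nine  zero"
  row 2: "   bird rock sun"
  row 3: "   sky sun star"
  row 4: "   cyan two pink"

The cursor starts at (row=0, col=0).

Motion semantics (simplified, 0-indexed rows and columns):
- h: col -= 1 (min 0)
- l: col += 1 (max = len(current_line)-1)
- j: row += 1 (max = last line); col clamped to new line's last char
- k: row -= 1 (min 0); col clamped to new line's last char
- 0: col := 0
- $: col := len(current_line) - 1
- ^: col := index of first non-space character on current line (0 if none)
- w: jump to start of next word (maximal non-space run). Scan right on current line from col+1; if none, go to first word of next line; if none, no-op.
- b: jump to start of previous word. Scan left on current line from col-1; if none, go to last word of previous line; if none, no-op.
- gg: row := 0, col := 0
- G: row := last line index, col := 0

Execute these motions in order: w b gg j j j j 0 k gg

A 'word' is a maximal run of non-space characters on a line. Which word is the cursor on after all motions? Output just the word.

After 1 (w): row=0 col=5 char='g'
After 2 (b): row=0 col=0 char='n'
After 3 (gg): row=0 col=0 char='n'
After 4 (j): row=1 col=0 char='_'
After 5 (j): row=2 col=0 char='_'
After 6 (j): row=3 col=0 char='_'
After 7 (j): row=4 col=0 char='_'
After 8 (0): row=4 col=0 char='_'
After 9 (k): row=3 col=0 char='_'
After 10 (gg): row=0 col=0 char='n'

Answer: nine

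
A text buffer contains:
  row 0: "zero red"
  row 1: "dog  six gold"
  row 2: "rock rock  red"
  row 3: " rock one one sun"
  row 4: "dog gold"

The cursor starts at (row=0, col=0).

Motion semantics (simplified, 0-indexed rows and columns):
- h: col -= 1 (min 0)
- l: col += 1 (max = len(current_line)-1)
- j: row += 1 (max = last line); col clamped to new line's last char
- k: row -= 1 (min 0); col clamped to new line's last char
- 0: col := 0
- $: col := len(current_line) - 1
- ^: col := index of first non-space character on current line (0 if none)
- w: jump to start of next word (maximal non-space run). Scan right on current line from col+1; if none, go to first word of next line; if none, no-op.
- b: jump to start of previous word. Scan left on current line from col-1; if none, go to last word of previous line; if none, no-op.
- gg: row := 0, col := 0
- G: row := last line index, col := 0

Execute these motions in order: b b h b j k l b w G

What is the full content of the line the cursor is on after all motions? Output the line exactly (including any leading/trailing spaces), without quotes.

Answer: dog gold

Derivation:
After 1 (b): row=0 col=0 char='z'
After 2 (b): row=0 col=0 char='z'
After 3 (h): row=0 col=0 char='z'
After 4 (b): row=0 col=0 char='z'
After 5 (j): row=1 col=0 char='d'
After 6 (k): row=0 col=0 char='z'
After 7 (l): row=0 col=1 char='e'
After 8 (b): row=0 col=0 char='z'
After 9 (w): row=0 col=5 char='r'
After 10 (G): row=4 col=0 char='d'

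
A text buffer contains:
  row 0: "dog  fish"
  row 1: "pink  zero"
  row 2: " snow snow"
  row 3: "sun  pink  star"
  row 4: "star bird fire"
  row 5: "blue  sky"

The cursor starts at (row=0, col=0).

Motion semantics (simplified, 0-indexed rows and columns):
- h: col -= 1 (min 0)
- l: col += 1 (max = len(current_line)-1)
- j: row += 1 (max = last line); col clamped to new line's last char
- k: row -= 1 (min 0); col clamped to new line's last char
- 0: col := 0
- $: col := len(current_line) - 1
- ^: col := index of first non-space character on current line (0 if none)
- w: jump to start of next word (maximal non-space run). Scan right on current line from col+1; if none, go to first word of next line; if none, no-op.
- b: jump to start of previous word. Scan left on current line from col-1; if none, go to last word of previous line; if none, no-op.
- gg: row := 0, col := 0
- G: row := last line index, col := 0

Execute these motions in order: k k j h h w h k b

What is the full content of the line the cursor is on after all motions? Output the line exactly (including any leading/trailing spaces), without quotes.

Answer: dog  fish

Derivation:
After 1 (k): row=0 col=0 char='d'
After 2 (k): row=0 col=0 char='d'
After 3 (j): row=1 col=0 char='p'
After 4 (h): row=1 col=0 char='p'
After 5 (h): row=1 col=0 char='p'
After 6 (w): row=1 col=6 char='z'
After 7 (h): row=1 col=5 char='_'
After 8 (k): row=0 col=5 char='f'
After 9 (b): row=0 col=0 char='d'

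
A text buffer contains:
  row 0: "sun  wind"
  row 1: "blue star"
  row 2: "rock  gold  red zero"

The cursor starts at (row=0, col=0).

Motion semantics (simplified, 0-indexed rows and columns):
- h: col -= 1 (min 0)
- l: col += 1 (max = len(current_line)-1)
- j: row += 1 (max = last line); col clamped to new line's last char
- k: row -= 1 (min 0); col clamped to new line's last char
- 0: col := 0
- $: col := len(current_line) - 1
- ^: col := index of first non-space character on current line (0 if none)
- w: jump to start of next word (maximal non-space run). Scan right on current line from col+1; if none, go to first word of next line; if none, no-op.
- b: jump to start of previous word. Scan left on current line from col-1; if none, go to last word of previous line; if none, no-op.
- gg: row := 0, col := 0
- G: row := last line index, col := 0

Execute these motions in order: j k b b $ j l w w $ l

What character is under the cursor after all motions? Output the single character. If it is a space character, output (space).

Answer: o

Derivation:
After 1 (j): row=1 col=0 char='b'
After 2 (k): row=0 col=0 char='s'
After 3 (b): row=0 col=0 char='s'
After 4 (b): row=0 col=0 char='s'
After 5 ($): row=0 col=8 char='d'
After 6 (j): row=1 col=8 char='r'
After 7 (l): row=1 col=8 char='r'
After 8 (w): row=2 col=0 char='r'
After 9 (w): row=2 col=6 char='g'
After 10 ($): row=2 col=19 char='o'
After 11 (l): row=2 col=19 char='o'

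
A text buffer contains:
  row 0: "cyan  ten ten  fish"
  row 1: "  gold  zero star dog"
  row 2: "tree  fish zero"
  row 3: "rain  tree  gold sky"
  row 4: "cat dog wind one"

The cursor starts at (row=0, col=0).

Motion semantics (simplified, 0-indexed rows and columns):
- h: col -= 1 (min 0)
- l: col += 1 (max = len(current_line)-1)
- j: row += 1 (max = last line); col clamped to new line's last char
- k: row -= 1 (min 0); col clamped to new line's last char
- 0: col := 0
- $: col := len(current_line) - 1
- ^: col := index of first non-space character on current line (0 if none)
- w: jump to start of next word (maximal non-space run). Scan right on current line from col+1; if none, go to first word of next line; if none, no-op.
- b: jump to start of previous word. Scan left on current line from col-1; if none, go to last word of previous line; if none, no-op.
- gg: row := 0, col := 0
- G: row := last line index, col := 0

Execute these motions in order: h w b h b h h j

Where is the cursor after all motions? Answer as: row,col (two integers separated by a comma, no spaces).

Answer: 1,0

Derivation:
After 1 (h): row=0 col=0 char='c'
After 2 (w): row=0 col=6 char='t'
After 3 (b): row=0 col=0 char='c'
After 4 (h): row=0 col=0 char='c'
After 5 (b): row=0 col=0 char='c'
After 6 (h): row=0 col=0 char='c'
After 7 (h): row=0 col=0 char='c'
After 8 (j): row=1 col=0 char='_'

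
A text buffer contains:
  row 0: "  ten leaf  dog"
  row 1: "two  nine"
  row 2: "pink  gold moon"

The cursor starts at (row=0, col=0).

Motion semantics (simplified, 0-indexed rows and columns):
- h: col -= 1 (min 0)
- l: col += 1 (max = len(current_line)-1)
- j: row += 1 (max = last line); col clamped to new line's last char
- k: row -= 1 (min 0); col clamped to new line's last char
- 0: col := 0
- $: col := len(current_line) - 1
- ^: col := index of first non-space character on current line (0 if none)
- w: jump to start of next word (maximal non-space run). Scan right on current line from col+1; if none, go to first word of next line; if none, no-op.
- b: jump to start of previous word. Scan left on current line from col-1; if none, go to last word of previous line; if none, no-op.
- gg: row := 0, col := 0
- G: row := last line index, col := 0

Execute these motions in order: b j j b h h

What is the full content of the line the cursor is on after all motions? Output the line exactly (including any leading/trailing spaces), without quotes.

After 1 (b): row=0 col=0 char='_'
After 2 (j): row=1 col=0 char='t'
After 3 (j): row=2 col=0 char='p'
After 4 (b): row=1 col=5 char='n'
After 5 (h): row=1 col=4 char='_'
After 6 (h): row=1 col=3 char='_'

Answer: two  nine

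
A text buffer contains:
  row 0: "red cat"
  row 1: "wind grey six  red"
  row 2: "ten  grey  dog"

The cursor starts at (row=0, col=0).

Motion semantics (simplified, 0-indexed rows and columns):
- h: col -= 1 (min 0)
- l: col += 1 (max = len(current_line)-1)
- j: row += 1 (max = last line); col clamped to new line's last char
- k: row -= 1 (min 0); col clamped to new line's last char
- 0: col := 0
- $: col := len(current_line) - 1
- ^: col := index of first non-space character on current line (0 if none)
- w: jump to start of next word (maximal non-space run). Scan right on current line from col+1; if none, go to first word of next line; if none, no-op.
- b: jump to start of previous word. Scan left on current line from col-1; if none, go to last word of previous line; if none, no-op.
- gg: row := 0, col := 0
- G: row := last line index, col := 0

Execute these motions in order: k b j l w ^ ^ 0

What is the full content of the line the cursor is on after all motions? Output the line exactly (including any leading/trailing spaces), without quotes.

After 1 (k): row=0 col=0 char='r'
After 2 (b): row=0 col=0 char='r'
After 3 (j): row=1 col=0 char='w'
After 4 (l): row=1 col=1 char='i'
After 5 (w): row=1 col=5 char='g'
After 6 (^): row=1 col=0 char='w'
After 7 (^): row=1 col=0 char='w'
After 8 (0): row=1 col=0 char='w'

Answer: wind grey six  red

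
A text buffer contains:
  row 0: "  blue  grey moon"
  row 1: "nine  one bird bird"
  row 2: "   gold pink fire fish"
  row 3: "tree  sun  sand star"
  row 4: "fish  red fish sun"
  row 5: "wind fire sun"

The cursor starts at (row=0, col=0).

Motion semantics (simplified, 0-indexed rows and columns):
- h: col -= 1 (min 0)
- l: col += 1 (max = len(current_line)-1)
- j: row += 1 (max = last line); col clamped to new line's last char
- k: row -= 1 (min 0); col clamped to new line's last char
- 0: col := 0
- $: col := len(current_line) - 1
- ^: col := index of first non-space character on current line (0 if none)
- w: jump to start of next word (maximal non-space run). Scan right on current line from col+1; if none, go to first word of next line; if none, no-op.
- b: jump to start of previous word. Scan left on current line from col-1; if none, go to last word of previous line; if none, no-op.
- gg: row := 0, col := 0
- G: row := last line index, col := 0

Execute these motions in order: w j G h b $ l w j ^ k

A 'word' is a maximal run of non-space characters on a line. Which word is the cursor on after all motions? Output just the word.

After 1 (w): row=0 col=2 char='b'
After 2 (j): row=1 col=2 char='n'
After 3 (G): row=5 col=0 char='w'
After 4 (h): row=5 col=0 char='w'
After 5 (b): row=4 col=15 char='s'
After 6 ($): row=4 col=17 char='n'
After 7 (l): row=4 col=17 char='n'
After 8 (w): row=5 col=0 char='w'
After 9 (j): row=5 col=0 char='w'
After 10 (^): row=5 col=0 char='w'
After 11 (k): row=4 col=0 char='f'

Answer: fish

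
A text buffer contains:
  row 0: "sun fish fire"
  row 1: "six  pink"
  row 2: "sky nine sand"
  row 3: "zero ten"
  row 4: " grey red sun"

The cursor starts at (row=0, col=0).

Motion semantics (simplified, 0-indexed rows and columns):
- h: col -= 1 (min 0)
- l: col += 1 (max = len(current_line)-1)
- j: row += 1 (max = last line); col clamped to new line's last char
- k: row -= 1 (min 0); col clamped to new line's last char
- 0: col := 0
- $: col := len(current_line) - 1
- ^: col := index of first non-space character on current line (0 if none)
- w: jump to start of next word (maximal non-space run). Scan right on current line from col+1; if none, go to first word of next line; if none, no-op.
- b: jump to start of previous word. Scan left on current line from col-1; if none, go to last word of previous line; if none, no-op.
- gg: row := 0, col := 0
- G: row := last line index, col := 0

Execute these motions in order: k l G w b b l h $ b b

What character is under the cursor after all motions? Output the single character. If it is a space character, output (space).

Answer: z

Derivation:
After 1 (k): row=0 col=0 char='s'
After 2 (l): row=0 col=1 char='u'
After 3 (G): row=4 col=0 char='_'
After 4 (w): row=4 col=1 char='g'
After 5 (b): row=3 col=5 char='t'
After 6 (b): row=3 col=0 char='z'
After 7 (l): row=3 col=1 char='e'
After 8 (h): row=3 col=0 char='z'
After 9 ($): row=3 col=7 char='n'
After 10 (b): row=3 col=5 char='t'
After 11 (b): row=3 col=0 char='z'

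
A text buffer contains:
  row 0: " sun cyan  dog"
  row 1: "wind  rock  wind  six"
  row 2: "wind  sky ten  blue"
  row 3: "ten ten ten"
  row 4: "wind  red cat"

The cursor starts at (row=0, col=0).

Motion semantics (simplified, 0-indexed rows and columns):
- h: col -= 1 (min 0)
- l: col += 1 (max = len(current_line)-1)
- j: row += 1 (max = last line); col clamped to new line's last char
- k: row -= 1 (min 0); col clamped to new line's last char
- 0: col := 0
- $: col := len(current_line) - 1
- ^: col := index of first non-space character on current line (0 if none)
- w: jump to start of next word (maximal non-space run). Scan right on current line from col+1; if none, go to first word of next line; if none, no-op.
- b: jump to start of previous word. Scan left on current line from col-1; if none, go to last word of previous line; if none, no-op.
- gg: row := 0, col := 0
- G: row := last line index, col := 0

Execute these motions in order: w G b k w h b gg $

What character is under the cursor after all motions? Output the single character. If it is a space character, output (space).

After 1 (w): row=0 col=1 char='s'
After 2 (G): row=4 col=0 char='w'
After 3 (b): row=3 col=8 char='t'
After 4 (k): row=2 col=8 char='y'
After 5 (w): row=2 col=10 char='t'
After 6 (h): row=2 col=9 char='_'
After 7 (b): row=2 col=6 char='s'
After 8 (gg): row=0 col=0 char='_'
After 9 ($): row=0 col=13 char='g'

Answer: g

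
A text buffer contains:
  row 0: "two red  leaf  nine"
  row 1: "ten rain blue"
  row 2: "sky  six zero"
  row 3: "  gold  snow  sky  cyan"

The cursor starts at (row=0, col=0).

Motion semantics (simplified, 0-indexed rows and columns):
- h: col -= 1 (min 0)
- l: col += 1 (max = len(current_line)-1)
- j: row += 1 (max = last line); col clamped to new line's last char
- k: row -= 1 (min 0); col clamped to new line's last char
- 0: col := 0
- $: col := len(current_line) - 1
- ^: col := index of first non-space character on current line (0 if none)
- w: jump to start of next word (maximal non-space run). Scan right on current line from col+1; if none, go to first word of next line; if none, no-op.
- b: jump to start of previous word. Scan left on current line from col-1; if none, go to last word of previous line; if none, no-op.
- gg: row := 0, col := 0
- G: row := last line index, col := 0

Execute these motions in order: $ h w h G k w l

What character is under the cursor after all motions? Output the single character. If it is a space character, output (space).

Answer: i

Derivation:
After 1 ($): row=0 col=18 char='e'
After 2 (h): row=0 col=17 char='n'
After 3 (w): row=1 col=0 char='t'
After 4 (h): row=1 col=0 char='t'
After 5 (G): row=3 col=0 char='_'
After 6 (k): row=2 col=0 char='s'
After 7 (w): row=2 col=5 char='s'
After 8 (l): row=2 col=6 char='i'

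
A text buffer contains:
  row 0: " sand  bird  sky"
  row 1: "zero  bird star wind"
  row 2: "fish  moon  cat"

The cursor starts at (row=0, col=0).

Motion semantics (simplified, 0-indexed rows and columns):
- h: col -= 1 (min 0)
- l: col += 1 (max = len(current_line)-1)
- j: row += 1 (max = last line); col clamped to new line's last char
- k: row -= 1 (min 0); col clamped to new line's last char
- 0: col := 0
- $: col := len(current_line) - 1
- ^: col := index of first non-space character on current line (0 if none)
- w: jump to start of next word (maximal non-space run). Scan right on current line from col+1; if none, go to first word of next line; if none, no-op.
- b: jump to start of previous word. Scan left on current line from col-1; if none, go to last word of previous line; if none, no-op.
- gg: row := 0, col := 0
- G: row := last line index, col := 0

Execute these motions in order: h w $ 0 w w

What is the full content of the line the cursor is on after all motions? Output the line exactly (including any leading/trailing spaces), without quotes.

Answer:  sand  bird  sky

Derivation:
After 1 (h): row=0 col=0 char='_'
After 2 (w): row=0 col=1 char='s'
After 3 ($): row=0 col=15 char='y'
After 4 (0): row=0 col=0 char='_'
After 5 (w): row=0 col=1 char='s'
After 6 (w): row=0 col=7 char='b'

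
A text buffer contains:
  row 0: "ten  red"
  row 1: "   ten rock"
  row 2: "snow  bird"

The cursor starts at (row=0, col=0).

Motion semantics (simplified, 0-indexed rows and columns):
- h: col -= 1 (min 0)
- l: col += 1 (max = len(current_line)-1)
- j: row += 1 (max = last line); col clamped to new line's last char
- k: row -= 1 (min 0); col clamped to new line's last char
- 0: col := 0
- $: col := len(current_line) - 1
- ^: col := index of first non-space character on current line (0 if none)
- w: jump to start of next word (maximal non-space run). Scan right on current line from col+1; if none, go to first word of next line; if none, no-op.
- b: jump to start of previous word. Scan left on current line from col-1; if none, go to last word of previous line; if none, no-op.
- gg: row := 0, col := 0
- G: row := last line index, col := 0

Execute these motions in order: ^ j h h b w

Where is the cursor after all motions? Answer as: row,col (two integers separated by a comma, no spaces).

After 1 (^): row=0 col=0 char='t'
After 2 (j): row=1 col=0 char='_'
After 3 (h): row=1 col=0 char='_'
After 4 (h): row=1 col=0 char='_'
After 5 (b): row=0 col=5 char='r'
After 6 (w): row=1 col=3 char='t'

Answer: 1,3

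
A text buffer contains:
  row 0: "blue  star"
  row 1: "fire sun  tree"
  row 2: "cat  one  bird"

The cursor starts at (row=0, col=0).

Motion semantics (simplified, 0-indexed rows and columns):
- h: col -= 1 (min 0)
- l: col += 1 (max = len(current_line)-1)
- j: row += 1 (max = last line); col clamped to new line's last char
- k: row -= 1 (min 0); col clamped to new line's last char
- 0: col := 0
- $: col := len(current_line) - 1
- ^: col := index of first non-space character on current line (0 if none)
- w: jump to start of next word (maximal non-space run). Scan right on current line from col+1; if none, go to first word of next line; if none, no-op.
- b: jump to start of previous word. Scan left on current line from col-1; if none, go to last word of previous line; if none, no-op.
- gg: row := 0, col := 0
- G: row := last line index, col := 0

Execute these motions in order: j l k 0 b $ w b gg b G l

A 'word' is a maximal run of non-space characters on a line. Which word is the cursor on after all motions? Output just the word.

Answer: cat

Derivation:
After 1 (j): row=1 col=0 char='f'
After 2 (l): row=1 col=1 char='i'
After 3 (k): row=0 col=1 char='l'
After 4 (0): row=0 col=0 char='b'
After 5 (b): row=0 col=0 char='b'
After 6 ($): row=0 col=9 char='r'
After 7 (w): row=1 col=0 char='f'
After 8 (b): row=0 col=6 char='s'
After 9 (gg): row=0 col=0 char='b'
After 10 (b): row=0 col=0 char='b'
After 11 (G): row=2 col=0 char='c'
After 12 (l): row=2 col=1 char='a'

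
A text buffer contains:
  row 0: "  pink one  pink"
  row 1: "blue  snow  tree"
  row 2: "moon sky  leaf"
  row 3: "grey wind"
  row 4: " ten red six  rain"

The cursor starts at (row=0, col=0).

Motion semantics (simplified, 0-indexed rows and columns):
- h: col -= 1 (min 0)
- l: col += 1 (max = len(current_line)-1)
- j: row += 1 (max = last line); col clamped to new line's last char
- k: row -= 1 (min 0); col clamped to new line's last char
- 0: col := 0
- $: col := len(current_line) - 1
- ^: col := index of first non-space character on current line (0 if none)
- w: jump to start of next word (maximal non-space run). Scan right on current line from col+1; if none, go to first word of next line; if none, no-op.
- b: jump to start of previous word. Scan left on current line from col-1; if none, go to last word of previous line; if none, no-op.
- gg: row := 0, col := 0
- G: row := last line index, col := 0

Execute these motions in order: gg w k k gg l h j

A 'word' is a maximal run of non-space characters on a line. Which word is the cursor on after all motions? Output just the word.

After 1 (gg): row=0 col=0 char='_'
After 2 (w): row=0 col=2 char='p'
After 3 (k): row=0 col=2 char='p'
After 4 (k): row=0 col=2 char='p'
After 5 (gg): row=0 col=0 char='_'
After 6 (l): row=0 col=1 char='_'
After 7 (h): row=0 col=0 char='_'
After 8 (j): row=1 col=0 char='b'

Answer: blue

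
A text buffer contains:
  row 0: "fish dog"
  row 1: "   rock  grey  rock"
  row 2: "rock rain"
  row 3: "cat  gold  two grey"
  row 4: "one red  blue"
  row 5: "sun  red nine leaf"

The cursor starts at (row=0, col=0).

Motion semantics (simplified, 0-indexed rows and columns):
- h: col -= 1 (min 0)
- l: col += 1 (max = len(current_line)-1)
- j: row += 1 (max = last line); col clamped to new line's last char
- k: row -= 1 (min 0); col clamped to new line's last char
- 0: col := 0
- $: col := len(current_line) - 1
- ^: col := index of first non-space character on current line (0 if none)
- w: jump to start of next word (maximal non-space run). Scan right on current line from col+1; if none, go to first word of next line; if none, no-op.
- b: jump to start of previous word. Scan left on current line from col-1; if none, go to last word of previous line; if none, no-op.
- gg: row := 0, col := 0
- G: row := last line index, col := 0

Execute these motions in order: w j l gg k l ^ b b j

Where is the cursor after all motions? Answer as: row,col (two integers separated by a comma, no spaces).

After 1 (w): row=0 col=5 char='d'
After 2 (j): row=1 col=5 char='c'
After 3 (l): row=1 col=6 char='k'
After 4 (gg): row=0 col=0 char='f'
After 5 (k): row=0 col=0 char='f'
After 6 (l): row=0 col=1 char='i'
After 7 (^): row=0 col=0 char='f'
After 8 (b): row=0 col=0 char='f'
After 9 (b): row=0 col=0 char='f'
After 10 (j): row=1 col=0 char='_'

Answer: 1,0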